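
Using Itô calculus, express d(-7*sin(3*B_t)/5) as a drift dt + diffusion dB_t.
d(-7*sin(3*B_t)/5) = (63*sin(3*B_t)/10) dt + (-21*cos(3*B_t)/5) dB_t

Itô's formula for f(B_t) gives d f(B_t) = f'(B_t) dB_t + (1/2) f''(B_t) dt. Compute derivatives of f(x) = -7*sin(3*x)/5:
  f'(x)  = -21*cos(3*x)/5
  f''(x) = 63*sin(3*x)/5
Substitute x = B_t and multiply the f'' term by 1/2:
  drift     = (1/2) * (63*sin(3*x)/5) evaluated at B_t = 63*sin(3*B_t)/10
  diffusion = (-21*cos(3*x)/5) evaluated at B_t = -21*cos(3*B_t)/5
Therefore d(-7*sin(3*B_t)/5) = (63*sin(3*B_t)/10) dt + (-21*cos(3*B_t)/5) dB_t.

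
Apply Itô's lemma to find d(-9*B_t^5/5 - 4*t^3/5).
d(-9*B_t^5/5 - 4*t^3/5) = (-18*B_t^3 - 12*t^2/5) dt + (-9*B_t^4) dB_t

Itô's formula for f(t, x): d f(t, B_t) = (f_t + (1/2) f_xx) dt + f_x dB_t. Compute partials of f(t, x) = -4*t^3/5 - 9*x^5/5:
  f_t(t,x)  = -12*t^2/5
  f_x(t,x)  = -9*x^4
  f_xx(t,x) = -36*x^3
Assemble drift = f_t + (1/2) f_xx = -12*t^2/5 - 18*x^3 and diffusion = f_x = -9*x^4. Substituting x = B_t:
  d(-9*B_t^5/5 - 4*t^3/5) = (-18*B_t^3 - 12*t^2/5) dt + (-9*B_t^4) dB_t.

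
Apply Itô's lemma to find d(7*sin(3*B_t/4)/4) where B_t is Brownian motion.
d(7*sin(3*B_t/4)/4) = (-63*sin(3*B_t/4)/128) dt + (21*cos(3*B_t/4)/16) dB_t

Itô's formula for f(B_t) gives d f(B_t) = f'(B_t) dB_t + (1/2) f''(B_t) dt. Compute derivatives of f(x) = 7*sin(3*x/4)/4:
  f'(x)  = 21*cos(3*x/4)/16
  f''(x) = -63*sin(3*x/4)/64
Substitute x = B_t and multiply the f'' term by 1/2:
  drift     = (1/2) * (-63*sin(3*x/4)/64) evaluated at B_t = -63*sin(3*B_t/4)/128
  diffusion = (21*cos(3*x/4)/16) evaluated at B_t = 21*cos(3*B_t/4)/16
Therefore d(7*sin(3*B_t/4)/4) = (-63*sin(3*B_t/4)/128) dt + (21*cos(3*B_t/4)/16) dB_t.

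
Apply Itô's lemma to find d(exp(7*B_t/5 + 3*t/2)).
d(exp(7*B_t/5 + 3*t/2)) = (62*exp(7*B_t/5 + 3*t/2)/25) dt + (7*exp(7*B_t/5 + 3*t/2)/5) dB_t

Itô's formula for f(t, x): d f(t, B_t) = (f_t + (1/2) f_xx) dt + f_x dB_t. Compute partials of f(t, x) = exp(3*t/2 + 7*x/5):
  f_t(t,x)  = 3*exp(3*t/2 + 7*x/5)/2
  f_x(t,x)  = 7*exp(3*t/2 + 7*x/5)/5
  f_xx(t,x) = 49*exp(3*t/2 + 7*x/5)/25
Assemble drift = f_t + (1/2) f_xx = 62*exp(3*t/2 + 7*x/5)/25 and diffusion = f_x = 7*exp(3*t/2 + 7*x/5)/5. Substituting x = B_t:
  d(exp(7*B_t/5 + 3*t/2)) = (62*exp(7*B_t/5 + 3*t/2)/25) dt + (7*exp(7*B_t/5 + 3*t/2)/5) dB_t.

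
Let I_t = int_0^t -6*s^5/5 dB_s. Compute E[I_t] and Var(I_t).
E[I_t] = 0; Var(I_t) = 36*t^11/275

The Itô integral of a deterministic integrand f(s) has mean 0 because each increment f(s) * (B_{s+ds} - B_s) has mean 0. By the Itô isometry:
  Var( int_0^t f(s) dB_s ) = E[ (int_0^t f(s) dB_s)^2 ] = int_0^t f(s)^2 ds.
Here f(s) = -6*s^5/5, so f(s)^2 = 36*s^10/25. Integrate:
  int_0^t (36*s^10/25) ds = 36*t^11/275.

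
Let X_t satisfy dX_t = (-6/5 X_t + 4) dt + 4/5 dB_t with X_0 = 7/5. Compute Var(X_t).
Var(X_t) = 4/15 - 4*exp(-12*t/5)/15

The variance V(t) = Var(X_t) satisfies V'(t) = 2 a V(t) + c^2 with V(0) = 0 (drift coefficient is linear in X, diffusion is constant). With a = -6/5, c = 4/5, the solution is
  V(t) = (c^2 / (2 a)) * (exp(2 a t) - 1)
       = ((4/5)^2 / (2*(-6/5))) * (exp((-12/5) t) - 1)
       = 4/15 - 4*exp(-12*t/5)/15.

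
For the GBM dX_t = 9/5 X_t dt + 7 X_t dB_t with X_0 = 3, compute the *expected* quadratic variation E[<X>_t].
E[<X>_t] = 2205*exp(263*t/5)/263 - 2205/263

<X>_t = int_0^t (7 * X_s)^2 ds. Taking expectation inside the integral: E[<X>_t] = 7^2 * int_0^t E[X_s^2] ds. For GBM, E[X_s^2] = x_0^2 * exp((2 mu + sigma^2) s). Integrating:
  E[<X>_t] = 7^2 * 3^2 * (exp((2*(9/5) + 7^2) t) - 1) / (2*(9/5) + 7^2)
           = 7^2 * 3^2 * (exp((263/5) t) - 1) / (263/5) = 2205*exp(263*t/5)/263 - 2205/263.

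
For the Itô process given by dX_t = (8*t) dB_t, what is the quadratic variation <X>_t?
<X>_t = 64*t^3/3

For an Itô process dX_t = a(t) dt + b(t) dB_t, the quadratic variation is <X>_t = int_0^t b(s)^2 ds (the drift term does not contribute). Here b(s) = 8*s, so
  b(s)^2 = 64*s^2.
Integrating from 0 to t:
  <X>_t = int_0^t (64*s^2) ds = 64*t^3/3.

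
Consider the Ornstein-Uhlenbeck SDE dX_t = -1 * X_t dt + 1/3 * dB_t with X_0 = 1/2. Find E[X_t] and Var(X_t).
E[X_t] = exp(-t)/2; Var(X_t) = 1/18 - exp(-2*t)/18

The OU SDE dX = -theta X dt + sigma dB admits the integrating factor exp(theta t): d(exp(theta t) X_t) = sigma exp(theta t) dB_t. Integrating from 0 to t:
  X_t = x_0 * exp(-theta t) + sigma * int_0^t exp(-theta (t-s)) dB_s.
The Itô integral has mean 0 and (by the Itô isometry) variance sigma^2 * int_0^t exp(-2 theta (t - s)) ds = sigma^2 * (1 - exp(-2 theta t)) / (2 theta).
With theta = 1, sigma = 1/3, x_0 = 1/2:
  E[X_t] = 1/2 * exp(-1 t) = exp(-t)/2
  Var(X_t) = (1/3)^2 * (1 - exp(-2*1 t)) / (2 * 1) = 1/18 - exp(-2*t)/18.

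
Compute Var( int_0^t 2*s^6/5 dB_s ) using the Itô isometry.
Var = 4*t^13/325

The Itô integral of a deterministic integrand f(s) has mean 0 because each increment f(s) * (B_{s+ds} - B_s) has mean 0. By the Itô isometry:
  Var( int_0^t f(s) dB_s ) = E[ (int_0^t f(s) dB_s)^2 ] = int_0^t f(s)^2 ds.
Here f(s) = 2*s^6/5, so f(s)^2 = 4*s^12/25. Integrate:
  int_0^t (4*s^12/25) ds = 4*t^13/325.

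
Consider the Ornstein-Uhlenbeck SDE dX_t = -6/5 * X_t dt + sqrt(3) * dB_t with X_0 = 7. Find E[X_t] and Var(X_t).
E[X_t] = 7*exp(-6*t/5); Var(X_t) = 5/4 - 5*exp(-12*t/5)/4

The OU SDE dX = -theta X dt + sigma dB admits the integrating factor exp(theta t): d(exp(theta t) X_t) = sigma exp(theta t) dB_t. Integrating from 0 to t:
  X_t = x_0 * exp(-theta t) + sigma * int_0^t exp(-theta (t-s)) dB_s.
The Itô integral has mean 0 and (by the Itô isometry) variance sigma^2 * int_0^t exp(-2 theta (t - s)) ds = sigma^2 * (1 - exp(-2 theta t)) / (2 theta).
With theta = 6/5, sigma = sqrt(3), x_0 = 7:
  E[X_t] = 7 * exp(-6/5 t) = 7*exp(-6*t/5)
  Var(X_t) = (sqrt(3))^2 * (1 - exp(-2*6/5 t)) / (2 * 6/5) = 5/4 - 5*exp(-12*t/5)/4.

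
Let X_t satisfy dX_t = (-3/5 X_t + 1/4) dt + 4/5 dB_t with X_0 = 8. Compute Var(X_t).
Var(X_t) = 8/15 - 8*exp(-6*t/5)/15

The variance V(t) = Var(X_t) satisfies V'(t) = 2 a V(t) + c^2 with V(0) = 0 (drift coefficient is linear in X, diffusion is constant). With a = -3/5, c = 4/5, the solution is
  V(t) = (c^2 / (2 a)) * (exp(2 a t) - 1)
       = ((4/5)^2 / (2*(-3/5))) * (exp((-6/5) t) - 1)
       = 8/15 - 8*exp(-6*t/5)/15.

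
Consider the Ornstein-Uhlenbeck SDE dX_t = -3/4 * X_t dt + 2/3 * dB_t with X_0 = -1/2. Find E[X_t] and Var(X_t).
E[X_t] = -exp(-3*t/4)/2; Var(X_t) = 8/27 - 8*exp(-3*t/2)/27

The OU SDE dX = -theta X dt + sigma dB admits the integrating factor exp(theta t): d(exp(theta t) X_t) = sigma exp(theta t) dB_t. Integrating from 0 to t:
  X_t = x_0 * exp(-theta t) + sigma * int_0^t exp(-theta (t-s)) dB_s.
The Itô integral has mean 0 and (by the Itô isometry) variance sigma^2 * int_0^t exp(-2 theta (t - s)) ds = sigma^2 * (1 - exp(-2 theta t)) / (2 theta).
With theta = 3/4, sigma = 2/3, x_0 = -1/2:
  E[X_t] = -1/2 * exp(-3/4 t) = -exp(-3*t/4)/2
  Var(X_t) = (2/3)^2 * (1 - exp(-2*3/4 t)) / (2 * 3/4) = 8/27 - 8*exp(-3*t/2)/27.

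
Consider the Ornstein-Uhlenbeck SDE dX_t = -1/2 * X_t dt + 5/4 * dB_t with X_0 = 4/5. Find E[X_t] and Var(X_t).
E[X_t] = 4*exp(-t/2)/5; Var(X_t) = 25/16 - 25*exp(-t)/16

The OU SDE dX = -theta X dt + sigma dB admits the integrating factor exp(theta t): d(exp(theta t) X_t) = sigma exp(theta t) dB_t. Integrating from 0 to t:
  X_t = x_0 * exp(-theta t) + sigma * int_0^t exp(-theta (t-s)) dB_s.
The Itô integral has mean 0 and (by the Itô isometry) variance sigma^2 * int_0^t exp(-2 theta (t - s)) ds = sigma^2 * (1 - exp(-2 theta t)) / (2 theta).
With theta = 1/2, sigma = 5/4, x_0 = 4/5:
  E[X_t] = 4/5 * exp(-1/2 t) = 4*exp(-t/2)/5
  Var(X_t) = (5/4)^2 * (1 - exp(-2*1/2 t)) / (2 * 1/2) = 25/16 - 25*exp(-t)/16.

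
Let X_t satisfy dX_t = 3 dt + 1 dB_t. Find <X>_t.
<X>_t = t

For an Itô process dX_t = a(t) dt + b(t) dB_t, the quadratic variation is <X>_t = int_0^t b(s)^2 ds (the drift term does not contribute). Here b(s) = 1, so
  b(s)^2 = 1.
Integrating from 0 to t:
  <X>_t = int_0^t (1) ds = t.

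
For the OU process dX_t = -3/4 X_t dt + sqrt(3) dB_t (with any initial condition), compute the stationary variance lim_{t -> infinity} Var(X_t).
lim Var(X_t) = 2

The OU SDE dX = -theta X dt + sigma dB admits the integrating factor exp(theta t): d(exp(theta t) X_t) = sigma exp(theta t) dB_t. Integrating from 0 to t gives X_t = x_0 * exp(-theta t) + sigma * int_0^t exp(-theta (t-s)) dB_s for any initial x_0. The Itô integral has variance (by the Itô isometry) sigma^2 * int_0^t exp(-2 theta (t - s)) ds = sigma^2 * (1 - exp(-2 theta t)) / (2 theta), independent of x_0.
With theta = 3/4, sigma = sqrt(3):
  Var(X_t) = (sqrt(3))^2 * (1 - exp(-2*3/4 t)) / (2 * 3/4) = 2 - 2*exp(-3*t/2).
As t -> infinity, exp(-2*3/4 t) -> 0, so the stationary variance is sigma^2 / (2 theta) = 2.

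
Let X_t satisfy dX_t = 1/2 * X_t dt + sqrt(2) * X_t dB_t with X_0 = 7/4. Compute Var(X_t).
Var(X_t) = 49*(exp(2*t) - 1)*exp(t)/16

For GBM dX = mu X dt + sigma X dB with X_0 = x_0, apply Itô to Y = log X: dY = (mu - sigma^2/2) dt + sigma dB, so Y_t = log(x_0) + (mu - sigma^2/2) t + sigma B_t and hence X_t = x_0 * exp((mu - sigma^2/2) t + sigma B_t).
With mu = 1/2, sigma = sqrt(2), x_0 = 7/4, this gives:
  X_t = 7/4 * exp((-1/2) * t + (sqrt(2)) * B_t).
Since sigma*B_t ~ Normal(0, sigma^2 t), E[exp(sigma*B_t)] = exp(sigma^2 t / 2); so E[X_t] = x_0 * exp((mu - sigma^2/2) t) * exp(sigma^2 t / 2) = x_0 * exp(mu t) = 7*exp(t/2)/4.
Var(X_t) = E[X_t^2] - (E[X_t])^2 = x_0^2 * exp(2 mu t) * (exp(sigma^2 t) - 1) = 49*(exp(2*t) - 1)*exp(t)/16.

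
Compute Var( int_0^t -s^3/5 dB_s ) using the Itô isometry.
Var = t^7/175

The Itô integral of a deterministic integrand f(s) has mean 0 because each increment f(s) * (B_{s+ds} - B_s) has mean 0. By the Itô isometry:
  Var( int_0^t f(s) dB_s ) = E[ (int_0^t f(s) dB_s)^2 ] = int_0^t f(s)^2 ds.
Here f(s) = -s^3/5, so f(s)^2 = s^6/25. Integrate:
  int_0^t (s^6/25) ds = t^7/175.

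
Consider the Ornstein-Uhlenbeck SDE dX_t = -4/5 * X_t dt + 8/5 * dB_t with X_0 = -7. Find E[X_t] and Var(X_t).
E[X_t] = -7*exp(-4*t/5); Var(X_t) = 8/5 - 8*exp(-8*t/5)/5

The OU SDE dX = -theta X dt + sigma dB admits the integrating factor exp(theta t): d(exp(theta t) X_t) = sigma exp(theta t) dB_t. Integrating from 0 to t:
  X_t = x_0 * exp(-theta t) + sigma * int_0^t exp(-theta (t-s)) dB_s.
The Itô integral has mean 0 and (by the Itô isometry) variance sigma^2 * int_0^t exp(-2 theta (t - s)) ds = sigma^2 * (1 - exp(-2 theta t)) / (2 theta).
With theta = 4/5, sigma = 8/5, x_0 = -7:
  E[X_t] = -7 * exp(-4/5 t) = -7*exp(-4*t/5)
  Var(X_t) = (8/5)^2 * (1 - exp(-2*4/5 t)) / (2 * 4/5) = 8/5 - 8*exp(-8*t/5)/5.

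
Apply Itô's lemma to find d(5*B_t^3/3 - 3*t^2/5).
d(5*B_t^3/3 - 3*t^2/5) = (5*B_t - 6*t/5) dt + (5*B_t^2) dB_t

Itô's formula for f(t, x): d f(t, B_t) = (f_t + (1/2) f_xx) dt + f_x dB_t. Compute partials of f(t, x) = -3*t^2/5 + 5*x^3/3:
  f_t(t,x)  = -6*t/5
  f_x(t,x)  = 5*x^2
  f_xx(t,x) = 10*x
Assemble drift = f_t + (1/2) f_xx = -6*t/5 + 5*x and diffusion = f_x = 5*x^2. Substituting x = B_t:
  d(5*B_t^3/3 - 3*t^2/5) = (5*B_t - 6*t/5) dt + (5*B_t^2) dB_t.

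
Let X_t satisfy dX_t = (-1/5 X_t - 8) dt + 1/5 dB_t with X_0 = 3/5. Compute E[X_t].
E[X_t] = -40 + 203*exp(-t/5)/5

Taking expectations and using E[dB_t] = 0, the mean m(t) = E[X_t] satisfies the ODE m'(t) = a m(t) + b with m(0) = x_0. With a = -1/5, b = -8, x_0 = 3/5, the solution is
  m(t) = x_0 * exp(a t) + (b/a) * (exp(a t) - 1)
       = (3/5) * exp((-1/5) t) + ((-8)/(-1/5)) * (exp((-1/5) t) - 1)
       = -40 + 203*exp(-t/5)/5.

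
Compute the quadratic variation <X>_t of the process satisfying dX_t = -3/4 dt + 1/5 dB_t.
<X>_t = t/25

For an Itô process dX_t = a(t) dt + b(t) dB_t, the quadratic variation is <X>_t = int_0^t b(s)^2 ds (the drift term does not contribute). Here b(s) = 1/5, so
  b(s)^2 = 1/25.
Integrating from 0 to t:
  <X>_t = int_0^t (1/25) ds = t/25.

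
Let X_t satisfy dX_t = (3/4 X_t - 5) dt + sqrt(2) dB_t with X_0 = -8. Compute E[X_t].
E[X_t] = 20/3 - 44*exp(3*t/4)/3

Taking expectations and using E[dB_t] = 0, the mean m(t) = E[X_t] satisfies the ODE m'(t) = a m(t) + b with m(0) = x_0. With a = 3/4, b = -5, x_0 = -8, the solution is
  m(t) = x_0 * exp(a t) + (b/a) * (exp(a t) - 1)
       = (-8) * exp((3/4) t) + ((-5)/(3/4)) * (exp((3/4) t) - 1)
       = 20/3 - 44*exp(3*t/4)/3.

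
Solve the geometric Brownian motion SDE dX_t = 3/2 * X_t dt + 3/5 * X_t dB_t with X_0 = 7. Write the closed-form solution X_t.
X_t = 7 * exp((33/25) * t + (3/5) * B_t)

For GBM dX = mu X dt + sigma X dB with X_0 = x_0, apply Itô to Y = log X: dY = (mu - sigma^2/2) dt + sigma dB, so Y_t = log(x_0) + (mu - sigma^2/2) t + sigma B_t and hence X_t = x_0 * exp((mu - sigma^2/2) t + sigma B_t).
With mu = 3/2, sigma = 3/5, x_0 = 7, this gives:
  X_t = 7 * exp((33/25) * t + (3/5) * B_t).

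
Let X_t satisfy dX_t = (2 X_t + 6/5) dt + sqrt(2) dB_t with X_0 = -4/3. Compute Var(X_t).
Var(X_t) = exp(4*t)/2 - 1/2

The variance V(t) = Var(X_t) satisfies V'(t) = 2 a V(t) + c^2 with V(0) = 0 (drift coefficient is linear in X, diffusion is constant). With a = 2, c = sqrt(2), the solution is
  V(t) = (c^2 / (2 a)) * (exp(2 a t) - 1)
       = (sqrt(2)^2 / (2*2)) * (exp(4 t) - 1)
       = exp(4*t)/2 - 1/2.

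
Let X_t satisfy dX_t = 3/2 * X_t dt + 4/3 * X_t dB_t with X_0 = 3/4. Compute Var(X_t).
Var(X_t) = 9*(exp(16*t/9) - 1)*exp(3*t)/16

For GBM dX = mu X dt + sigma X dB with X_0 = x_0, apply Itô to Y = log X: dY = (mu - sigma^2/2) dt + sigma dB, so Y_t = log(x_0) + (mu - sigma^2/2) t + sigma B_t and hence X_t = x_0 * exp((mu - sigma^2/2) t + sigma B_t).
With mu = 3/2, sigma = 4/3, x_0 = 3/4, this gives:
  X_t = 3/4 * exp((11/18) * t + (4/3) * B_t).
Since sigma*B_t ~ Normal(0, sigma^2 t), E[exp(sigma*B_t)] = exp(sigma^2 t / 2); so E[X_t] = x_0 * exp((mu - sigma^2/2) t) * exp(sigma^2 t / 2) = x_0 * exp(mu t) = 3*exp(3*t/2)/4.
Var(X_t) = E[X_t^2] - (E[X_t])^2 = x_0^2 * exp(2 mu t) * (exp(sigma^2 t) - 1) = 9*(exp(16*t/9) - 1)*exp(3*t)/16.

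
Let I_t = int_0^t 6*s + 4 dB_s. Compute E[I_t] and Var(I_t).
E[I_t] = 0; Var(I_t) = 4*t*(3*t^2 + 6*t + 4)

The Itô integral of a deterministic integrand f(s) has mean 0 because each increment f(s) * (B_{s+ds} - B_s) has mean 0. By the Itô isometry:
  Var( int_0^t f(s) dB_s ) = E[ (int_0^t f(s) dB_s)^2 ] = int_0^t f(s)^2 ds.
Here f(s) = 6*s + 4, so f(s)^2 = 4*(3*s + 2)^2. Integrate:
  int_0^t (4*(3*s + 2)^2) ds = 4*t*(3*t^2 + 6*t + 4).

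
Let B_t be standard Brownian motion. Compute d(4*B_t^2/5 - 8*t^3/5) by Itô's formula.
d(4*B_t^2/5 - 8*t^3/5) = (4/5 - 24*t^2/5) dt + (8*B_t/5) dB_t

Itô's formula for f(t, x): d f(t, B_t) = (f_t + (1/2) f_xx) dt + f_x dB_t. Compute partials of f(t, x) = -8*t^3/5 + 4*x^2/5:
  f_t(t,x)  = -24*t^2/5
  f_x(t,x)  = 8*x/5
  f_xx(t,x) = 8/5
Assemble drift = f_t + (1/2) f_xx = 4/5 - 24*t^2/5 and diffusion = f_x = 8*x/5. Substituting x = B_t:
  d(4*B_t^2/5 - 8*t^3/5) = (4/5 - 24*t^2/5) dt + (8*B_t/5) dB_t.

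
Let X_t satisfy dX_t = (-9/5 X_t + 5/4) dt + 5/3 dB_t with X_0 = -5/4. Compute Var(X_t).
Var(X_t) = 125/162 - 125*exp(-18*t/5)/162

The variance V(t) = Var(X_t) satisfies V'(t) = 2 a V(t) + c^2 with V(0) = 0 (drift coefficient is linear in X, diffusion is constant). With a = -9/5, c = 5/3, the solution is
  V(t) = (c^2 / (2 a)) * (exp(2 a t) - 1)
       = ((5/3)^2 / (2*(-9/5))) * (exp((-18/5) t) - 1)
       = 125/162 - 125*exp(-18*t/5)/162.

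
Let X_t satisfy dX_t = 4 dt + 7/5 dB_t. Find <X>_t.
<X>_t = 49*t/25

For an Itô process dX_t = a(t) dt + b(t) dB_t, the quadratic variation is <X>_t = int_0^t b(s)^2 ds (the drift term does not contribute). Here b(s) = 7/5, so
  b(s)^2 = 49/25.
Integrating from 0 to t:
  <X>_t = int_0^t (49/25) ds = 49*t/25.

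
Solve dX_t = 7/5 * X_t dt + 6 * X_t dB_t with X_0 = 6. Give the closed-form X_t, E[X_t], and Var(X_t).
X_t = 6 * exp((-83/5) t + (6) B_t); E[X_t] = 6*exp(7*t/5); Var(X_t) = 36*(exp(36*t) - 1)*exp(14*t/5)

For GBM dX = mu X dt + sigma X dB with X_0 = x_0, apply Itô to Y = log X: dY = (mu - sigma^2/2) dt + sigma dB, so Y_t = log(x_0) + (mu - sigma^2/2) t + sigma B_t and hence X_t = x_0 * exp((mu - sigma^2/2) t + sigma B_t).
With mu = 7/5, sigma = 6, x_0 = 6, this gives:
  X_t = 6 * exp((-83/5) * t + (6) * B_t).
Since sigma*B_t ~ Normal(0, sigma^2 t), E[exp(sigma*B_t)] = exp(sigma^2 t / 2); so E[X_t] = x_0 * exp((mu - sigma^2/2) t) * exp(sigma^2 t / 2) = x_0 * exp(mu t) = 6*exp(7*t/5).
Var(X_t) = E[X_t^2] - (E[X_t])^2 = x_0^2 * exp(2 mu t) * (exp(sigma^2 t) - 1) = 36*(exp(36*t) - 1)*exp(14*t/5).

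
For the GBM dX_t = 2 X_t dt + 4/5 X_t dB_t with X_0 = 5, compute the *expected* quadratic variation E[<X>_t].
E[<X>_t] = 100*exp(116*t/25)/29 - 100/29

<X>_t = int_0^t ((4/5) * X_s)^2 ds. Taking expectation inside the integral: E[<X>_t] = (4/5)^2 * int_0^t E[X_s^2] ds. For GBM, E[X_s^2] = x_0^2 * exp((2 mu + sigma^2) s). Integrating:
  E[<X>_t] = (4/5)^2 * 5^2 * (exp((2*2 + (4/5)^2) t) - 1) / (2*2 + (4/5)^2)
           = (4/5)^2 * 5^2 * (exp((116/25) t) - 1) / (116/25) = 100*exp(116*t/25)/29 - 100/29.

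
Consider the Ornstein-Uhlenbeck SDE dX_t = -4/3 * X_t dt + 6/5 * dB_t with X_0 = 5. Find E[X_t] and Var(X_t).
E[X_t] = 5*exp(-4*t/3); Var(X_t) = 27/50 - 27*exp(-8*t/3)/50

The OU SDE dX = -theta X dt + sigma dB admits the integrating factor exp(theta t): d(exp(theta t) X_t) = sigma exp(theta t) dB_t. Integrating from 0 to t:
  X_t = x_0 * exp(-theta t) + sigma * int_0^t exp(-theta (t-s)) dB_s.
The Itô integral has mean 0 and (by the Itô isometry) variance sigma^2 * int_0^t exp(-2 theta (t - s)) ds = sigma^2 * (1 - exp(-2 theta t)) / (2 theta).
With theta = 4/3, sigma = 6/5, x_0 = 5:
  E[X_t] = 5 * exp(-4/3 t) = 5*exp(-4*t/3)
  Var(X_t) = (6/5)^2 * (1 - exp(-2*4/3 t)) / (2 * 4/3) = 27/50 - 27*exp(-8*t/3)/50.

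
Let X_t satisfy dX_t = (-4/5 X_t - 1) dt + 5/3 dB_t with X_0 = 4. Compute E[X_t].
E[X_t] = -5/4 + 21*exp(-4*t/5)/4

Taking expectations and using E[dB_t] = 0, the mean m(t) = E[X_t] satisfies the ODE m'(t) = a m(t) + b with m(0) = x_0. With a = -4/5, b = -1, x_0 = 4, the solution is
  m(t) = x_0 * exp(a t) + (b/a) * (exp(a t) - 1)
       = 4 * exp((-4/5) t) + ((-1)/(-4/5)) * (exp((-4/5) t) - 1)
       = -5/4 + 21*exp(-4*t/5)/4.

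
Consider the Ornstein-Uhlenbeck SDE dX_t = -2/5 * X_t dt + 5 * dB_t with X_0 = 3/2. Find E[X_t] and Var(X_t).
E[X_t] = 3*exp(-2*t/5)/2; Var(X_t) = 125/4 - 125*exp(-4*t/5)/4

The OU SDE dX = -theta X dt + sigma dB admits the integrating factor exp(theta t): d(exp(theta t) X_t) = sigma exp(theta t) dB_t. Integrating from 0 to t:
  X_t = x_0 * exp(-theta t) + sigma * int_0^t exp(-theta (t-s)) dB_s.
The Itô integral has mean 0 and (by the Itô isometry) variance sigma^2 * int_0^t exp(-2 theta (t - s)) ds = sigma^2 * (1 - exp(-2 theta t)) / (2 theta).
With theta = 2/5, sigma = 5, x_0 = 3/2:
  E[X_t] = 3/2 * exp(-2/5 t) = 3*exp(-2*t/5)/2
  Var(X_t) = (5)^2 * (1 - exp(-2*2/5 t)) / (2 * 2/5) = 125/4 - 125*exp(-4*t/5)/4.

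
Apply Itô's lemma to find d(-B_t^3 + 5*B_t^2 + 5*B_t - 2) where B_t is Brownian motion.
d(-B_t^3 + 5*B_t^2 + 5*B_t - 2) = (5 - 3*B_t) dt + (-3*B_t^2 + 10*B_t + 5) dB_t

Itô's formula for f(B_t) gives d f(B_t) = f'(B_t) dB_t + (1/2) f''(B_t) dt. Compute derivatives of f(x) = -x^3 + 5*x^2 + 5*x - 2:
  f'(x)  = -3*x^2 + 10*x + 5
  f''(x) = 10 - 6*x
Substitute x = B_t and multiply the f'' term by 1/2:
  drift     = (1/2) * (10 - 6*x) evaluated at B_t = 5 - 3*B_t
  diffusion = (-3*x^2 + 10*x + 5) evaluated at B_t = -3*B_t^2 + 10*B_t + 5
Therefore d(-B_t^3 + 5*B_t^2 + 5*B_t - 2) = (5 - 3*B_t) dt + (-3*B_t^2 + 10*B_t + 5) dB_t.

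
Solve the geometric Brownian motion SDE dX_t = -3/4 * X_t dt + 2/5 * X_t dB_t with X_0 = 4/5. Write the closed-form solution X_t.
X_t = 4/5 * exp((-83/100) * t + (2/5) * B_t)

For GBM dX = mu X dt + sigma X dB with X_0 = x_0, apply Itô to Y = log X: dY = (mu - sigma^2/2) dt + sigma dB, so Y_t = log(x_0) + (mu - sigma^2/2) t + sigma B_t and hence X_t = x_0 * exp((mu - sigma^2/2) t + sigma B_t).
With mu = -3/4, sigma = 2/5, x_0 = 4/5, this gives:
  X_t = 4/5 * exp((-83/100) * t + (2/5) * B_t).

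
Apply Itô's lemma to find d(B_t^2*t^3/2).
d(B_t^2*t^3/2) = (t^2*(3*B_t^2 + t)/2) dt + (B_t*t^3) dB_t

Itô's formula for f(t, x): d f(t, B_t) = (f_t + (1/2) f_xx) dt + f_x dB_t. Compute partials of f(t, x) = t^3*x^2/2:
  f_t(t,x)  = 3*t^2*x^2/2
  f_x(t,x)  = t^3*x
  f_xx(t,x) = t^3
Assemble drift = f_t + (1/2) f_xx = t^2*(t + 3*x^2)/2 and diffusion = f_x = t^3*x. Substituting x = B_t:
  d(B_t^2*t^3/2) = (t^2*(3*B_t^2 + t)/2) dt + (B_t*t^3) dB_t.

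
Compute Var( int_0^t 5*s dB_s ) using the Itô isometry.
Var = 25*t^3/3

The Itô integral of a deterministic integrand f(s) has mean 0 because each increment f(s) * (B_{s+ds} - B_s) has mean 0. By the Itô isometry:
  Var( int_0^t f(s) dB_s ) = E[ (int_0^t f(s) dB_s)^2 ] = int_0^t f(s)^2 ds.
Here f(s) = 5*s, so f(s)^2 = 25*s^2. Integrate:
  int_0^t (25*s^2) ds = 25*t^3/3.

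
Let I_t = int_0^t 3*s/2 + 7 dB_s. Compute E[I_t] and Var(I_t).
E[I_t] = 0; Var(I_t) = t*(3*t^2 + 42*t + 196)/4

The Itô integral of a deterministic integrand f(s) has mean 0 because each increment f(s) * (B_{s+ds} - B_s) has mean 0. By the Itô isometry:
  Var( int_0^t f(s) dB_s ) = E[ (int_0^t f(s) dB_s)^2 ] = int_0^t f(s)^2 ds.
Here f(s) = 3*s/2 + 7, so f(s)^2 = (3*s + 14)^2/4. Integrate:
  int_0^t ((3*s + 14)^2/4) ds = t*(3*t^2 + 42*t + 196)/4.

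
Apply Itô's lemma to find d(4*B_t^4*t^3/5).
d(4*B_t^4*t^3/5) = (12*B_t^2*t^2*(B_t^2 + 2*t)/5) dt + (16*B_t^3*t^3/5) dB_t

Itô's formula for f(t, x): d f(t, B_t) = (f_t + (1/2) f_xx) dt + f_x dB_t. Compute partials of f(t, x) = 4*t^3*x^4/5:
  f_t(t,x)  = 12*t^2*x^4/5
  f_x(t,x)  = 16*t^3*x^3/5
  f_xx(t,x) = 48*t^3*x^2/5
Assemble drift = f_t + (1/2) f_xx = 12*t^2*x^2*(2*t + x^2)/5 and diffusion = f_x = 16*t^3*x^3/5. Substituting x = B_t:
  d(4*B_t^4*t^3/5) = (12*B_t^2*t^2*(B_t^2 + 2*t)/5) dt + (16*B_t^3*t^3/5) dB_t.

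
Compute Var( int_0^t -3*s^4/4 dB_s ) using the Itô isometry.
Var = t^9/16

The Itô integral of a deterministic integrand f(s) has mean 0 because each increment f(s) * (B_{s+ds} - B_s) has mean 0. By the Itô isometry:
  Var( int_0^t f(s) dB_s ) = E[ (int_0^t f(s) dB_s)^2 ] = int_0^t f(s)^2 ds.
Here f(s) = -3*s^4/4, so f(s)^2 = 9*s^8/16. Integrate:
  int_0^t (9*s^8/16) ds = t^9/16.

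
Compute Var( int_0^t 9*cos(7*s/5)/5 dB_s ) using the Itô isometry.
Var = 81*t/50 + 81*sin(14*t/5)/140

The Itô integral of a deterministic integrand f(s) has mean 0 because each increment f(s) * (B_{s+ds} - B_s) has mean 0. By the Itô isometry:
  Var( int_0^t f(s) dB_s ) = E[ (int_0^t f(s) dB_s)^2 ] = int_0^t f(s)^2 ds.
Here f(s) = 9*cos(7*s/5)/5, so f(s)^2 = 81*cos(7*s/5)^2/25. Integrate:
  int_0^t (81*cos(7*s/5)^2/25) ds = 81*t/50 + 81*sin(14*t/5)/140.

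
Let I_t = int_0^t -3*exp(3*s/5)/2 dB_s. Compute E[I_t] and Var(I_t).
E[I_t] = 0; Var(I_t) = 15*exp(6*t/5)/8 - 15/8

The Itô integral of a deterministic integrand f(s) has mean 0 because each increment f(s) * (B_{s+ds} - B_s) has mean 0. By the Itô isometry:
  Var( int_0^t f(s) dB_s ) = E[ (int_0^t f(s) dB_s)^2 ] = int_0^t f(s)^2 ds.
Here f(s) = -3*exp(3*s/5)/2, so f(s)^2 = 9*exp(6*s/5)/4. Integrate:
  int_0^t (9*exp(6*s/5)/4) ds = 15*exp(6*t/5)/8 - 15/8.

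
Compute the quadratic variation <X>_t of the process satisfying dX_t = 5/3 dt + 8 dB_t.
<X>_t = 64*t

For an Itô process dX_t = a(t) dt + b(t) dB_t, the quadratic variation is <X>_t = int_0^t b(s)^2 ds (the drift term does not contribute). Here b(s) = 8, so
  b(s)^2 = 64.
Integrating from 0 to t:
  <X>_t = int_0^t (64) ds = 64*t.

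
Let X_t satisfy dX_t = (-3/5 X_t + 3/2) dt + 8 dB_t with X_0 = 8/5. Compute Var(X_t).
Var(X_t) = 160/3 - 160*exp(-6*t/5)/3

The variance V(t) = Var(X_t) satisfies V'(t) = 2 a V(t) + c^2 with V(0) = 0 (drift coefficient is linear in X, diffusion is constant). With a = -3/5, c = 8, the solution is
  V(t) = (c^2 / (2 a)) * (exp(2 a t) - 1)
       = (8^2 / (2*(-3/5))) * (exp((-6/5) t) - 1)
       = 160/3 - 160*exp(-6*t/5)/3.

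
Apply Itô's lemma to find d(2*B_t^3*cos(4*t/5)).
d(2*B_t^3*cos(4*t/5)) = (-8*B_t^3*sin(4*t/5)/5 + 6*B_t*cos(4*t/5)) dt + (6*B_t^2*cos(4*t/5)) dB_t

Itô's formula for f(t, x): d f(t, B_t) = (f_t + (1/2) f_xx) dt + f_x dB_t. Compute partials of f(t, x) = 2*x^3*cos(4*t/5):
  f_t(t,x)  = -8*x^3*sin(4*t/5)/5
  f_x(t,x)  = 6*x^2*cos(4*t/5)
  f_xx(t,x) = 12*x*cos(4*t/5)
Assemble drift = f_t + (1/2) f_xx = -8*x^3*sin(4*t/5)/5 + 6*x*cos(4*t/5) and diffusion = f_x = 6*x^2*cos(4*t/5). Substituting x = B_t:
  d(2*B_t^3*cos(4*t/5)) = (-8*B_t^3*sin(4*t/5)/5 + 6*B_t*cos(4*t/5)) dt + (6*B_t^2*cos(4*t/5)) dB_t.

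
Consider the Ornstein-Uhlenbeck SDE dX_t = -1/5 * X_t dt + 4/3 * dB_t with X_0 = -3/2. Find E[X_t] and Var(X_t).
E[X_t] = -3*exp(-t/5)/2; Var(X_t) = 40/9 - 40*exp(-2*t/5)/9

The OU SDE dX = -theta X dt + sigma dB admits the integrating factor exp(theta t): d(exp(theta t) X_t) = sigma exp(theta t) dB_t. Integrating from 0 to t:
  X_t = x_0 * exp(-theta t) + sigma * int_0^t exp(-theta (t-s)) dB_s.
The Itô integral has mean 0 and (by the Itô isometry) variance sigma^2 * int_0^t exp(-2 theta (t - s)) ds = sigma^2 * (1 - exp(-2 theta t)) / (2 theta).
With theta = 1/5, sigma = 4/3, x_0 = -3/2:
  E[X_t] = -3/2 * exp(-1/5 t) = -3*exp(-t/5)/2
  Var(X_t) = (4/3)^2 * (1 - exp(-2*1/5 t)) / (2 * 1/5) = 40/9 - 40*exp(-2*t/5)/9.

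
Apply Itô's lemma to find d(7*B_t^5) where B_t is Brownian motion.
d(7*B_t^5) = (70*B_t^3) dt + (35*B_t^4) dB_t

Itô's formula for f(B_t) gives d f(B_t) = f'(B_t) dB_t + (1/2) f''(B_t) dt. Compute derivatives of f(x) = 7*x^5:
  f'(x)  = 35*x^4
  f''(x) = 140*x^3
Substitute x = B_t and multiply the f'' term by 1/2:
  drift     = (1/2) * (140*x^3) evaluated at B_t = 70*B_t^3
  diffusion = (35*x^4) evaluated at B_t = 35*B_t^4
Therefore d(7*B_t^5) = (70*B_t^3) dt + (35*B_t^4) dB_t.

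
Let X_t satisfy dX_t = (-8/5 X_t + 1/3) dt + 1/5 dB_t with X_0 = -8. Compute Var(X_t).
Var(X_t) = 1/80 - exp(-16*t/5)/80

The variance V(t) = Var(X_t) satisfies V'(t) = 2 a V(t) + c^2 with V(0) = 0 (drift coefficient is linear in X, diffusion is constant). With a = -8/5, c = 1/5, the solution is
  V(t) = (c^2 / (2 a)) * (exp(2 a t) - 1)
       = ((1/5)^2 / (2*(-8/5))) * (exp((-16/5) t) - 1)
       = 1/80 - exp(-16*t/5)/80.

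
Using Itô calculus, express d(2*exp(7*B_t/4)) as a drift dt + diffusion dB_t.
d(2*exp(7*B_t/4)) = (49*exp(7*B_t/4)/16) dt + (7*exp(7*B_t/4)/2) dB_t

Itô's formula for f(B_t) gives d f(B_t) = f'(B_t) dB_t + (1/2) f''(B_t) dt. Compute derivatives of f(x) = 2*exp(7*x/4):
  f'(x)  = 7*exp(7*x/4)/2
  f''(x) = 49*exp(7*x/4)/8
Substitute x = B_t and multiply the f'' term by 1/2:
  drift     = (1/2) * (49*exp(7*x/4)/8) evaluated at B_t = 49*exp(7*B_t/4)/16
  diffusion = (7*exp(7*x/4)/2) evaluated at B_t = 7*exp(7*B_t/4)/2
Therefore d(2*exp(7*B_t/4)) = (49*exp(7*B_t/4)/16) dt + (7*exp(7*B_t/4)/2) dB_t.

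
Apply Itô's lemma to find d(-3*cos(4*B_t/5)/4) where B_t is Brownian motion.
d(-3*cos(4*B_t/5)/4) = (6*cos(4*B_t/5)/25) dt + (3*sin(4*B_t/5)/5) dB_t

Itô's formula for f(B_t) gives d f(B_t) = f'(B_t) dB_t + (1/2) f''(B_t) dt. Compute derivatives of f(x) = -3*cos(4*x/5)/4:
  f'(x)  = 3*sin(4*x/5)/5
  f''(x) = 12*cos(4*x/5)/25
Substitute x = B_t and multiply the f'' term by 1/2:
  drift     = (1/2) * (12*cos(4*x/5)/25) evaluated at B_t = 6*cos(4*B_t/5)/25
  diffusion = (3*sin(4*x/5)/5) evaluated at B_t = 3*sin(4*B_t/5)/5
Therefore d(-3*cos(4*B_t/5)/4) = (6*cos(4*B_t/5)/25) dt + (3*sin(4*B_t/5)/5) dB_t.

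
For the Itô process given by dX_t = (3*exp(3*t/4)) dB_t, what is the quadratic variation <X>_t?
<X>_t = 6*exp(3*t/2) - 6

For an Itô process dX_t = a(t) dt + b(t) dB_t, the quadratic variation is <X>_t = int_0^t b(s)^2 ds (the drift term does not contribute). Here b(s) = 3*exp(3*s/4), so
  b(s)^2 = 9*exp(3*s/2).
Integrating from 0 to t:
  <X>_t = int_0^t (9*exp(3*s/2)) ds = 6*exp(3*t/2) - 6.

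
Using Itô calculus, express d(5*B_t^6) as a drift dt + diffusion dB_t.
d(5*B_t^6) = (75*B_t^4) dt + (30*B_t^5) dB_t

Itô's formula for f(B_t) gives d f(B_t) = f'(B_t) dB_t + (1/2) f''(B_t) dt. Compute derivatives of f(x) = 5*x^6:
  f'(x)  = 30*x^5
  f''(x) = 150*x^4
Substitute x = B_t and multiply the f'' term by 1/2:
  drift     = (1/2) * (150*x^4) evaluated at B_t = 75*B_t^4
  diffusion = (30*x^5) evaluated at B_t = 30*B_t^5
Therefore d(5*B_t^6) = (75*B_t^4) dt + (30*B_t^5) dB_t.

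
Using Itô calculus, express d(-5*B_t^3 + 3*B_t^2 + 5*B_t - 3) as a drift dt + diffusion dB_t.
d(-5*B_t^3 + 3*B_t^2 + 5*B_t - 3) = (3 - 15*B_t) dt + (-15*B_t^2 + 6*B_t + 5) dB_t

Itô's formula for f(B_t) gives d f(B_t) = f'(B_t) dB_t + (1/2) f''(B_t) dt. Compute derivatives of f(x) = -5*x^3 + 3*x^2 + 5*x - 3:
  f'(x)  = -15*x^2 + 6*x + 5
  f''(x) = 6 - 30*x
Substitute x = B_t and multiply the f'' term by 1/2:
  drift     = (1/2) * (6 - 30*x) evaluated at B_t = 3 - 15*B_t
  diffusion = (-15*x^2 + 6*x + 5) evaluated at B_t = -15*B_t^2 + 6*B_t + 5
Therefore d(-5*B_t^3 + 3*B_t^2 + 5*B_t - 3) = (3 - 15*B_t) dt + (-15*B_t^2 + 6*B_t + 5) dB_t.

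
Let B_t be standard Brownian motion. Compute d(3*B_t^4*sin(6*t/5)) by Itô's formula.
d(3*B_t^4*sin(6*t/5)) = (18*B_t^2*(B_t^2*cos(6*t/5) + 5*sin(6*t/5))/5) dt + (12*B_t^3*sin(6*t/5)) dB_t

Itô's formula for f(t, x): d f(t, B_t) = (f_t + (1/2) f_xx) dt + f_x dB_t. Compute partials of f(t, x) = 3*x^4*sin(6*t/5):
  f_t(t,x)  = 18*x^4*cos(6*t/5)/5
  f_x(t,x)  = 12*x^3*sin(6*t/5)
  f_xx(t,x) = 36*x^2*sin(6*t/5)
Assemble drift = f_t + (1/2) f_xx = 18*x^2*(x^2*cos(6*t/5) + 5*sin(6*t/5))/5 and diffusion = f_x = 12*x^3*sin(6*t/5). Substituting x = B_t:
  d(3*B_t^4*sin(6*t/5)) = (18*B_t^2*(B_t^2*cos(6*t/5) + 5*sin(6*t/5))/5) dt + (12*B_t^3*sin(6*t/5)) dB_t.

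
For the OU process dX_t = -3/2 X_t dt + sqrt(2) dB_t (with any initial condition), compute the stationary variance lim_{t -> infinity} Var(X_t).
lim Var(X_t) = 2/3

The OU SDE dX = -theta X dt + sigma dB admits the integrating factor exp(theta t): d(exp(theta t) X_t) = sigma exp(theta t) dB_t. Integrating from 0 to t gives X_t = x_0 * exp(-theta t) + sigma * int_0^t exp(-theta (t-s)) dB_s for any initial x_0. The Itô integral has variance (by the Itô isometry) sigma^2 * int_0^t exp(-2 theta (t - s)) ds = sigma^2 * (1 - exp(-2 theta t)) / (2 theta), independent of x_0.
With theta = 3/2, sigma = sqrt(2):
  Var(X_t) = (sqrt(2))^2 * (1 - exp(-2*3/2 t)) / (2 * 3/2) = 2/3 - 2*exp(-3*t)/3.
As t -> infinity, exp(-2*3/2 t) -> 0, so the stationary variance is sigma^2 / (2 theta) = 2/3.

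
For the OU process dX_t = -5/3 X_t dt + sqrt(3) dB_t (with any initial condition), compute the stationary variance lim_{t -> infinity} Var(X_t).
lim Var(X_t) = 9/10

The OU SDE dX = -theta X dt + sigma dB admits the integrating factor exp(theta t): d(exp(theta t) X_t) = sigma exp(theta t) dB_t. Integrating from 0 to t gives X_t = x_0 * exp(-theta t) + sigma * int_0^t exp(-theta (t-s)) dB_s for any initial x_0. The Itô integral has variance (by the Itô isometry) sigma^2 * int_0^t exp(-2 theta (t - s)) ds = sigma^2 * (1 - exp(-2 theta t)) / (2 theta), independent of x_0.
With theta = 5/3, sigma = sqrt(3):
  Var(X_t) = (sqrt(3))^2 * (1 - exp(-2*5/3 t)) / (2 * 5/3) = 9/10 - 9*exp(-10*t/3)/10.
As t -> infinity, exp(-2*5/3 t) -> 0, so the stationary variance is sigma^2 / (2 theta) = 9/10.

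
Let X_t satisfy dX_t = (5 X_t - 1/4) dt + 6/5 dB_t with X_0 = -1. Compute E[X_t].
E[X_t] = 1/20 - 21*exp(5*t)/20

Taking expectations and using E[dB_t] = 0, the mean m(t) = E[X_t] satisfies the ODE m'(t) = a m(t) + b with m(0) = x_0. With a = 5, b = -1/4, x_0 = -1, the solution is
  m(t) = x_0 * exp(a t) + (b/a) * (exp(a t) - 1)
       = (-1) * exp(5 t) + ((-1/4)/5) * (exp(5 t) - 1)
       = 1/20 - 21*exp(5*t)/20.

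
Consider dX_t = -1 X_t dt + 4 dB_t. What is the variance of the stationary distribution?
lim Var(X_t) = 8

The OU SDE dX = -theta X dt + sigma dB admits the integrating factor exp(theta t): d(exp(theta t) X_t) = sigma exp(theta t) dB_t. Integrating from 0 to t gives X_t = x_0 * exp(-theta t) + sigma * int_0^t exp(-theta (t-s)) dB_s for any initial x_0. The Itô integral has variance (by the Itô isometry) sigma^2 * int_0^t exp(-2 theta (t - s)) ds = sigma^2 * (1 - exp(-2 theta t)) / (2 theta), independent of x_0.
With theta = 1, sigma = 4:
  Var(X_t) = (4)^2 * (1 - exp(-2*1 t)) / (2 * 1) = 8 - 8*exp(-2*t).
As t -> infinity, exp(-2*1 t) -> 0, so the stationary variance is sigma^2 / (2 theta) = 8.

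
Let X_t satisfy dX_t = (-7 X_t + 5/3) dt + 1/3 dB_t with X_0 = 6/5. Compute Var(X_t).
Var(X_t) = 1/126 - exp(-14*t)/126

The variance V(t) = Var(X_t) satisfies V'(t) = 2 a V(t) + c^2 with V(0) = 0 (drift coefficient is linear in X, diffusion is constant). With a = -7, c = 1/3, the solution is
  V(t) = (c^2 / (2 a)) * (exp(2 a t) - 1)
       = ((1/3)^2 / (2*(-7))) * (exp((-14) t) - 1)
       = 1/126 - exp(-14*t)/126.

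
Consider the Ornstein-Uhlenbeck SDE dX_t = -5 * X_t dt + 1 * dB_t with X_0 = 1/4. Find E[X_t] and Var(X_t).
E[X_t] = exp(-5*t)/4; Var(X_t) = 1/10 - exp(-10*t)/10

The OU SDE dX = -theta X dt + sigma dB admits the integrating factor exp(theta t): d(exp(theta t) X_t) = sigma exp(theta t) dB_t. Integrating from 0 to t:
  X_t = x_0 * exp(-theta t) + sigma * int_0^t exp(-theta (t-s)) dB_s.
The Itô integral has mean 0 and (by the Itô isometry) variance sigma^2 * int_0^t exp(-2 theta (t - s)) ds = sigma^2 * (1 - exp(-2 theta t)) / (2 theta).
With theta = 5, sigma = 1, x_0 = 1/4:
  E[X_t] = 1/4 * exp(-5 t) = exp(-5*t)/4
  Var(X_t) = (1)^2 * (1 - exp(-2*5 t)) / (2 * 5) = 1/10 - exp(-10*t)/10.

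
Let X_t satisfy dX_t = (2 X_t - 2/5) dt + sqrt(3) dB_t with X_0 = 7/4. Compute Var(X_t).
Var(X_t) = 3*exp(4*t)/4 - 3/4

The variance V(t) = Var(X_t) satisfies V'(t) = 2 a V(t) + c^2 with V(0) = 0 (drift coefficient is linear in X, diffusion is constant). With a = 2, c = sqrt(3), the solution is
  V(t) = (c^2 / (2 a)) * (exp(2 a t) - 1)
       = (sqrt(3)^2 / (2*2)) * (exp(4 t) - 1)
       = 3*exp(4*t)/4 - 3/4.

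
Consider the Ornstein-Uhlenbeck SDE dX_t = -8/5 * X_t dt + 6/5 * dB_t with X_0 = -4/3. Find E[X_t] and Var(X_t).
E[X_t] = -4*exp(-8*t/5)/3; Var(X_t) = 9/20 - 9*exp(-16*t/5)/20

The OU SDE dX = -theta X dt + sigma dB admits the integrating factor exp(theta t): d(exp(theta t) X_t) = sigma exp(theta t) dB_t. Integrating from 0 to t:
  X_t = x_0 * exp(-theta t) + sigma * int_0^t exp(-theta (t-s)) dB_s.
The Itô integral has mean 0 and (by the Itô isometry) variance sigma^2 * int_0^t exp(-2 theta (t - s)) ds = sigma^2 * (1 - exp(-2 theta t)) / (2 theta).
With theta = 8/5, sigma = 6/5, x_0 = -4/3:
  E[X_t] = -4/3 * exp(-8/5 t) = -4*exp(-8*t/5)/3
  Var(X_t) = (6/5)^2 * (1 - exp(-2*8/5 t)) / (2 * 8/5) = 9/20 - 9*exp(-16*t/5)/20.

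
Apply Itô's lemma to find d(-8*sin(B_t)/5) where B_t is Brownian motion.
d(-8*sin(B_t)/5) = (4*sin(B_t)/5) dt + (-8*cos(B_t)/5) dB_t

Itô's formula for f(B_t) gives d f(B_t) = f'(B_t) dB_t + (1/2) f''(B_t) dt. Compute derivatives of f(x) = -8*sin(x)/5:
  f'(x)  = -8*cos(x)/5
  f''(x) = 8*sin(x)/5
Substitute x = B_t and multiply the f'' term by 1/2:
  drift     = (1/2) * (8*sin(x)/5) evaluated at B_t = 4*sin(B_t)/5
  diffusion = (-8*cos(x)/5) evaluated at B_t = -8*cos(B_t)/5
Therefore d(-8*sin(B_t)/5) = (4*sin(B_t)/5) dt + (-8*cos(B_t)/5) dB_t.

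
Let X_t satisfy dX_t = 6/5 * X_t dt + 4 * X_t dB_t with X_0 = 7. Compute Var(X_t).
Var(X_t) = 49*(exp(16*t) - 1)*exp(12*t/5)

For GBM dX = mu X dt + sigma X dB with X_0 = x_0, apply Itô to Y = log X: dY = (mu - sigma^2/2) dt + sigma dB, so Y_t = log(x_0) + (mu - sigma^2/2) t + sigma B_t and hence X_t = x_0 * exp((mu - sigma^2/2) t + sigma B_t).
With mu = 6/5, sigma = 4, x_0 = 7, this gives:
  X_t = 7 * exp((-34/5) * t + (4) * B_t).
Since sigma*B_t ~ Normal(0, sigma^2 t), E[exp(sigma*B_t)] = exp(sigma^2 t / 2); so E[X_t] = x_0 * exp((mu - sigma^2/2) t) * exp(sigma^2 t / 2) = x_0 * exp(mu t) = 7*exp(6*t/5).
Var(X_t) = E[X_t^2] - (E[X_t])^2 = x_0^2 * exp(2 mu t) * (exp(sigma^2 t) - 1) = 49*(exp(16*t) - 1)*exp(12*t/5).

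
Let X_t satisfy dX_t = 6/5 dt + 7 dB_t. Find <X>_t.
<X>_t = 49*t

For an Itô process dX_t = a(t) dt + b(t) dB_t, the quadratic variation is <X>_t = int_0^t b(s)^2 ds (the drift term does not contribute). Here b(s) = 7, so
  b(s)^2 = 49.
Integrating from 0 to t:
  <X>_t = int_0^t (49) ds = 49*t.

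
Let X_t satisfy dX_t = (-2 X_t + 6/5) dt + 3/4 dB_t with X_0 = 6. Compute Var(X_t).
Var(X_t) = 9/64 - 9*exp(-4*t)/64

The variance V(t) = Var(X_t) satisfies V'(t) = 2 a V(t) + c^2 with V(0) = 0 (drift coefficient is linear in X, diffusion is constant). With a = -2, c = 3/4, the solution is
  V(t) = (c^2 / (2 a)) * (exp(2 a t) - 1)
       = ((3/4)^2 / (2*(-2))) * (exp((-4) t) - 1)
       = 9/64 - 9*exp(-4*t)/64.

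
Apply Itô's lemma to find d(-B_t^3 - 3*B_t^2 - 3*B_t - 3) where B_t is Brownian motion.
d(-B_t^3 - 3*B_t^2 - 3*B_t - 3) = (-3*B_t - 3) dt + (-3*B_t^2 - 6*B_t - 3) dB_t

Itô's formula for f(B_t) gives d f(B_t) = f'(B_t) dB_t + (1/2) f''(B_t) dt. Compute derivatives of f(x) = -x^3 - 3*x^2 - 3*x - 3:
  f'(x)  = -3*x^2 - 6*x - 3
  f''(x) = -6*x - 6
Substitute x = B_t and multiply the f'' term by 1/2:
  drift     = (1/2) * (-6*x - 6) evaluated at B_t = -3*B_t - 3
  diffusion = (-3*x^2 - 6*x - 3) evaluated at B_t = -3*B_t^2 - 6*B_t - 3
Therefore d(-B_t^3 - 3*B_t^2 - 3*B_t - 3) = (-3*B_t - 3) dt + (-3*B_t^2 - 6*B_t - 3) dB_t.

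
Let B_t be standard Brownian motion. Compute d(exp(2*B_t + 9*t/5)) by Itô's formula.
d(exp(2*B_t + 9*t/5)) = (19*exp(2*B_t + 9*t/5)/5) dt + (2*exp(2*B_t + 9*t/5)) dB_t

Itô's formula for f(t, x): d f(t, B_t) = (f_t + (1/2) f_xx) dt + f_x dB_t. Compute partials of f(t, x) = exp(9*t/5 + 2*x):
  f_t(t,x)  = 9*exp(9*t/5 + 2*x)/5
  f_x(t,x)  = 2*exp(9*t/5 + 2*x)
  f_xx(t,x) = 4*exp(9*t/5 + 2*x)
Assemble drift = f_t + (1/2) f_xx = 19*exp(9*t/5 + 2*x)/5 and diffusion = f_x = 2*exp(9*t/5 + 2*x). Substituting x = B_t:
  d(exp(2*B_t + 9*t/5)) = (19*exp(2*B_t + 9*t/5)/5) dt + (2*exp(2*B_t + 9*t/5)) dB_t.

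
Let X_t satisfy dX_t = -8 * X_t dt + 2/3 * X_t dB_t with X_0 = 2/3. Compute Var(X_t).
Var(X_t) = (4*exp(4*t/9) - 4)*exp(-16*t)/9

For GBM dX = mu X dt + sigma X dB with X_0 = x_0, apply Itô to Y = log X: dY = (mu - sigma^2/2) dt + sigma dB, so Y_t = log(x_0) + (mu - sigma^2/2) t + sigma B_t and hence X_t = x_0 * exp((mu - sigma^2/2) t + sigma B_t).
With mu = -8, sigma = 2/3, x_0 = 2/3, this gives:
  X_t = 2/3 * exp((-74/9) * t + (2/3) * B_t).
Since sigma*B_t ~ Normal(0, sigma^2 t), E[exp(sigma*B_t)] = exp(sigma^2 t / 2); so E[X_t] = x_0 * exp((mu - sigma^2/2) t) * exp(sigma^2 t / 2) = x_0 * exp(mu t) = 2*exp(-8*t)/3.
Var(X_t) = E[X_t^2] - (E[X_t])^2 = x_0^2 * exp(2 mu t) * (exp(sigma^2 t) - 1) = (4*exp(4*t/9) - 4)*exp(-16*t)/9.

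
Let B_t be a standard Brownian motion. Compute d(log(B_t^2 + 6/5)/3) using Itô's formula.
d(log(B_t^2 + 6/5)/3) = (5*(6 - 5*B_t^2)/(3*(5*B_t^2 + 6)^2)) dt + (10*B_t/(3*(5*B_t^2 + 6))) dB_t

Itô's formula for f(B_t) gives d f(B_t) = f'(B_t) dB_t + (1/2) f''(B_t) dt. Compute derivatives of f(x) = log(x^2 + 6/5)/3:
  f'(x)  = 10*x/(3*(5*x^2 + 6))
  f''(x) = 10*(6 - 5*x^2)/(3*(5*x^2 + 6)^2)
Substitute x = B_t and multiply the f'' term by 1/2:
  drift     = (1/2) * (10*(6 - 5*x^2)/(3*(5*x^2 + 6)^2)) evaluated at B_t = 5*(6 - 5*B_t^2)/(3*(5*B_t^2 + 6)^2)
  diffusion = (10*x/(3*(5*x^2 + 6))) evaluated at B_t = 10*B_t/(3*(5*B_t^2 + 6))
Therefore d(log(B_t^2 + 6/5)/3) = (5*(6 - 5*B_t^2)/(3*(5*B_t^2 + 6)^2)) dt + (10*B_t/(3*(5*B_t^2 + 6))) dB_t.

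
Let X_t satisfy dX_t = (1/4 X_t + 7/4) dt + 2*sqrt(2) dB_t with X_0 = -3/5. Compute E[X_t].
E[X_t] = 32*exp(t/4)/5 - 7

Taking expectations and using E[dB_t] = 0, the mean m(t) = E[X_t] satisfies the ODE m'(t) = a m(t) + b with m(0) = x_0. With a = 1/4, b = 7/4, x_0 = -3/5, the solution is
  m(t) = x_0 * exp(a t) + (b/a) * (exp(a t) - 1)
       = (-3/5) * exp((1/4) t) + ((7/4)/(1/4)) * (exp((1/4) t) - 1)
       = 32*exp(t/4)/5 - 7.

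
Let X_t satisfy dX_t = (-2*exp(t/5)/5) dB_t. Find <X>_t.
<X>_t = 2*exp(2*t/5)/5 - 2/5

For an Itô process dX_t = a(t) dt + b(t) dB_t, the quadratic variation is <X>_t = int_0^t b(s)^2 ds (the drift term does not contribute). Here b(s) = -2*exp(s/5)/5, so
  b(s)^2 = 4*exp(2*s/5)/25.
Integrating from 0 to t:
  <X>_t = int_0^t (4*exp(2*s/5)/25) ds = 2*exp(2*t/5)/5 - 2/5.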